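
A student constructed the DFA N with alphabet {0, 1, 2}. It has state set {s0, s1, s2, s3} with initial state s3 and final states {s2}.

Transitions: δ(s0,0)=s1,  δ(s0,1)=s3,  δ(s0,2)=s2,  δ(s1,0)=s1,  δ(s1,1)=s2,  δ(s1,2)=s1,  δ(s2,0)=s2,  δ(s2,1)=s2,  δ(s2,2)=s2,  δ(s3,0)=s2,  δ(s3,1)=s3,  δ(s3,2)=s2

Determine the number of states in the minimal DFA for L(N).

2

States {s0,s1} cannot be reached from the start state, so discard them.
Start with accepting vs non-accepting: {s2} | {s3}.
The partition is now stable with 2 blocks: {s2} | {s3}.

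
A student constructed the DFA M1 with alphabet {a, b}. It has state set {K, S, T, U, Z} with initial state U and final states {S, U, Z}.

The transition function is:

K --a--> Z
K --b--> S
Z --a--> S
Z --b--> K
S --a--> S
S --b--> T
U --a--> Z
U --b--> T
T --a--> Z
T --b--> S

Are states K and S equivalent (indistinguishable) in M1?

No

Start with accepting vs non-accepting: {S,U,Z} | {K,T}.
The partition is now stable with 2 blocks: {S,U,Z} | {K,T}.
K and S end up in different blocks, so they are distinguishable. For instance, the string 'ε' is accepted from only S.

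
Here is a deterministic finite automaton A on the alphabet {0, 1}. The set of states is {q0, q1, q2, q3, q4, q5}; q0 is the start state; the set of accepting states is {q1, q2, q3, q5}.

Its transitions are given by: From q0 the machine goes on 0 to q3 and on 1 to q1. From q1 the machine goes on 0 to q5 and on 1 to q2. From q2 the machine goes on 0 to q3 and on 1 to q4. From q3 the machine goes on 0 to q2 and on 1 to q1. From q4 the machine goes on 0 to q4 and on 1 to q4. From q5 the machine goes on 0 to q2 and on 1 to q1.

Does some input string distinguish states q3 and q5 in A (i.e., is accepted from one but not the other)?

No

All states are reachable from the start state.
P0 = {q1,q2,q3,q5} | {q0,q4}.
On input 1, block {q1,q2,q3,q5} splits into {q1,q3,q5} and {q2}.
Refine {q1,q3,q5} on symbol 0: members go to different blocks, giving {q3,q5} and {q1}.
On input 0, block {q0,q4} splits into {q0} and {q4}.
No further refinement is possible. Final partition (5 blocks): {q3,q5} | {q0} | {q2} | {q1} | {q4}.
q3 and q5 lie in the same block of the stable partition, so they are equivalent — no string distinguishes them.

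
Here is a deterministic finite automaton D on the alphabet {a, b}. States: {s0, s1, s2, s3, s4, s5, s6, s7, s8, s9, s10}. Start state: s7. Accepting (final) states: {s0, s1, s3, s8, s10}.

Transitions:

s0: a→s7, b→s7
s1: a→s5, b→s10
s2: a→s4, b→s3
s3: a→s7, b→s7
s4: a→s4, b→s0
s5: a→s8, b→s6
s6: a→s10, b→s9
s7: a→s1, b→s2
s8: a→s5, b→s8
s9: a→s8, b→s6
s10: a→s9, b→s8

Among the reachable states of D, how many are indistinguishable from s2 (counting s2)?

2

All states are reachable from the start state.
Initial partition by acceptance: {s0,s1,s3,s8,s10} | {s2,s4,s5,s6,s7,s9}.
Split {s0,s1,s3,s8,s10} by δ(·,b) → {s1,s8,s10} and {s0,s3}.
Split {s2,s4,s5,s6,s7,s9} by δ(·,a) → {s5,s6,s7,s9} and {s2,s4}.
Split {s5,s6,s7,s9} by δ(·,b) → {s5,s6,s9} and {s7}.
Stable partition: {s1,s8,s10} | {s5,s6,s9} | {s0,s3} | {s2,s4} | {s7} — 5 equivalence classes.
State s2 belongs to the block {s2,s4}, which has 2 states.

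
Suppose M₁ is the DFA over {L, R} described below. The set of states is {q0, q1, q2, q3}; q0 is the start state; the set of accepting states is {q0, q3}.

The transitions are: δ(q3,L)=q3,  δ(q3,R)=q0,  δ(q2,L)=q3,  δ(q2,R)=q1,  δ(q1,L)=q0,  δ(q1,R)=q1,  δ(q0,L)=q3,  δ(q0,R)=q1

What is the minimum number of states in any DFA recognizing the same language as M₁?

States {q2} cannot be reached from the start state, so discard them.
Initial partition by acceptance: {q0,q3} | {q1}.
Refine {q0,q3} on symbol R: members go to different blocks, giving {q0} and {q3}.
No further refinement is possible. Final partition (3 blocks): {q0} | {q1} | {q3}.

3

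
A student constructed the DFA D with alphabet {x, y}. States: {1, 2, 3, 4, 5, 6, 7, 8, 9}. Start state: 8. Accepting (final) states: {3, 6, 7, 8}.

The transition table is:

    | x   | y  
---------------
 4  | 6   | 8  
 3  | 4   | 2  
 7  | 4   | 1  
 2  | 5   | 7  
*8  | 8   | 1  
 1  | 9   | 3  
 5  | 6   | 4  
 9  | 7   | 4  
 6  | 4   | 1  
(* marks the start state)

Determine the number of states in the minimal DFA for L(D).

All states are reachable from the start state.
Initial partition by acceptance: {3,6,7,8} | {1,2,4,5,9}.
Split {3,6,7,8} by δ(·,x) → {3,6,7} and {8}.
Refine {1,2,4,5,9} on symbol x: members go to different blocks, giving {4,5,9} and {1,2}.
Refine {4,5,9} on symbol y: members go to different blocks, giving {5,9} and {4}.
Stable partition: {3,6,7} | {5,9} | {8} | {1,2} | {4} — 5 equivalence classes.

5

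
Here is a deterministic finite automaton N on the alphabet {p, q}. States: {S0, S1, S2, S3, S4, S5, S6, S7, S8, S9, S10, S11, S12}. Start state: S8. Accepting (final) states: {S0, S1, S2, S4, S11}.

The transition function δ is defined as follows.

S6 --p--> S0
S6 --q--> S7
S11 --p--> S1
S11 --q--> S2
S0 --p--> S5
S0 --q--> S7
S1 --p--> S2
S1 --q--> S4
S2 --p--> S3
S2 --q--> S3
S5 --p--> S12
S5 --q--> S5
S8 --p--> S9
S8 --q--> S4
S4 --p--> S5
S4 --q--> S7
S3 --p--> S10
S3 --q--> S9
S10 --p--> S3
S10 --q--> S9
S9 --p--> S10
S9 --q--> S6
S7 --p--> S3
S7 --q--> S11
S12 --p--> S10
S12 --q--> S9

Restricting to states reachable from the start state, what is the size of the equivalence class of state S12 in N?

3

Every state is reachable, so we keep all 13.
Initial partition by acceptance: {S0,S1,S2,S4,S11} | {S3,S5,S6,S7,S8,S9,S10,S12}.
Refine {S0,S1,S2,S4,S11} on symbol p: members go to different blocks, giving {S0,S2,S4} and {S1,S11}.
Refine {S3,S5,S6,S7,S8,S9,S10,S12} on symbol p: members go to different blocks, giving {S3,S5,S7,S8,S9,S10,S12} and {S6}.
Refine {S3,S5,S7,S8,S9,S10,S12} on symbol q: members go to different blocks, giving {S3,S5,S10,S12} and {S7} and {S8} and {S9}.
Split {S0,S2,S4} by δ(·,q) → {S0,S4} and {S2}.
Refine {S3,S5,S10,S12} on symbol q: members go to different blocks, giving {S3,S10,S12} and {S5}.
On input p, block {S1,S11} splits into {S1} and {S11}.
Stable partition: {S0,S4} | {S3,S10,S12} | {S1} | {S6} | {S7} | {S8} | {S9} | {S2} | {S5} | {S11} — 10 equivalence classes.
The equivalence class containing S12 is {S3,S10,S12}, of size 3.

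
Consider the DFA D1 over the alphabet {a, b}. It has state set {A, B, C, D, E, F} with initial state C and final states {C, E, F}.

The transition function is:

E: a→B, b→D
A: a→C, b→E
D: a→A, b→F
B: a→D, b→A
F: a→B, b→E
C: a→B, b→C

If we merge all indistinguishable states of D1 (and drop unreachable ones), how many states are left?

Initial partition by acceptance: {C,E,F} | {A,B,D}.
Refine {C,E,F} on symbol b: members go to different blocks, giving {C,F} and {E}.
Split {C,F} by δ(·,b) → {C} and {F}.
Split {A,B,D} by δ(·,a) → {B,D} and {A}.
On input a, block {B,D} splits into {B} and {D}.
Stable partition: {C} | {B} | {E} | {F} | {A} | {D} — 6 equivalence classes.

6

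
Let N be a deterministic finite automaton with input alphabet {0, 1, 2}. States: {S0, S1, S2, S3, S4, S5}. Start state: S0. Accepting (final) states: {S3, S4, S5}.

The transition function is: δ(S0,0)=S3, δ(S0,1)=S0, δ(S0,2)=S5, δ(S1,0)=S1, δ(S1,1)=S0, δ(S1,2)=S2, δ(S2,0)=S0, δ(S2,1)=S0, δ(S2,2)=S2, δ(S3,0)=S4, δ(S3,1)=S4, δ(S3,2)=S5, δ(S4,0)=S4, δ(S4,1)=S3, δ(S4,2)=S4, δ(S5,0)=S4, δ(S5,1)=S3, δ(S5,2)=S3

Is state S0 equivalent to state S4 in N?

No

States {S1,S2} cannot be reached from the start state, so discard them.
Start with accepting vs non-accepting: {S3,S4,S5} | {S0}.
Stable partition: {S3,S4,S5} | {S0} — 2 equivalence classes.
S0 and S4 end up in different blocks, so they are distinguishable. For instance, the string 'ε' is accepted from only S4.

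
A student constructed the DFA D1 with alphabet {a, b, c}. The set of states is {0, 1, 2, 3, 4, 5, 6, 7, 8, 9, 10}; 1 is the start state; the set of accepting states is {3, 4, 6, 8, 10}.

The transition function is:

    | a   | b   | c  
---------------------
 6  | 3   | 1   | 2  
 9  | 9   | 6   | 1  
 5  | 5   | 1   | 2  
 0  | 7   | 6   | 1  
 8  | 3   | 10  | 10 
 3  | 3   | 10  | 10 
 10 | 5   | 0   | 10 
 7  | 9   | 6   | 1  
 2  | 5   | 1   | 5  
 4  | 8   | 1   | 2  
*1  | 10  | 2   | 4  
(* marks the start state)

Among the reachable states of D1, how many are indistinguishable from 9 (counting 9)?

3

P0 = {3,4,6,8,10} | {0,1,2,5,7,9}.
Split {3,4,6,8,10} by δ(·,a) → {3,4,6,8} and {10}.
Split {3,4,6,8} by δ(·,b) → {3,8} and {4,6}.
Split {0,1,2,5,7,9} by δ(·,a) → {0,2,5,7,9} and {1}.
Refine {0,2,5,7,9} on symbol b: members go to different blocks, giving {0,7,9} and {2,5}.
The partition is now stable with 6 blocks: {3,8} | {0,7,9} | {10} | {4,6} | {1} | {2,5}.
State 9 belongs to the block {0,7,9}, which has 3 states.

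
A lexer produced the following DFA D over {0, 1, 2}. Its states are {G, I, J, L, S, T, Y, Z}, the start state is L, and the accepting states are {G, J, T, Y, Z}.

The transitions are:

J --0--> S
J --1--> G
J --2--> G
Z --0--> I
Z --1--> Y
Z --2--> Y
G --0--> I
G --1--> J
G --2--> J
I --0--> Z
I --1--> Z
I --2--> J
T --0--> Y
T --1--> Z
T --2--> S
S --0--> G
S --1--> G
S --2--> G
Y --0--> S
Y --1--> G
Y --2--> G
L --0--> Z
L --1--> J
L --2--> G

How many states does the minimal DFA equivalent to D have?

2

Reachable states from the start: {G,I,J,L,S,Y,Z}. Unreachable: {T} — drop them.
P0 = {G,J,Y,Z} | {I,L,S}.
Stable partition: {G,J,Y,Z} | {I,L,S} — 2 equivalence classes.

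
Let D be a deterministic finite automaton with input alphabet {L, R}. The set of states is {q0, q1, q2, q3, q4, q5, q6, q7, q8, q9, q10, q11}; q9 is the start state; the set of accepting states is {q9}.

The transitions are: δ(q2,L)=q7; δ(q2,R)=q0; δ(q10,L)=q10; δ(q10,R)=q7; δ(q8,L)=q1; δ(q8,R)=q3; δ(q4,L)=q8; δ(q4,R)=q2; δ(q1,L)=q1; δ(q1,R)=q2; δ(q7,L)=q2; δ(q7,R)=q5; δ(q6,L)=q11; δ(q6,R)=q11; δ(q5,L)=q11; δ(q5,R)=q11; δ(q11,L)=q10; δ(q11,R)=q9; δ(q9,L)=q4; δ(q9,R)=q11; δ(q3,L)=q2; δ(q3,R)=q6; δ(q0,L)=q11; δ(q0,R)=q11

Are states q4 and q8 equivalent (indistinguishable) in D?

Yes

All states are reachable from the start state.
Initial partition by acceptance: {q9} | {q0,q1,q2,q3,q4,q5,q6,q7,q8,q10,q11}.
On input R, block {q0,q1,q2,q3,q4,q5,q6,q7,q8,q10,q11} splits into {q0,q1,q2,q3,q4,q5,q6,q7,q8,q10} and {q11}.
Split {q0,q1,q2,q3,q4,q5,q6,q7,q8,q10} by δ(·,L) → {q1,q2,q3,q4,q7,q8,q10} and {q0,q5,q6}.
On input R, block {q1,q2,q3,q4,q7,q8,q10} splits into {q1,q4,q8,q10} and {q2,q3,q7}.
Stable partition: {q9} | {q1,q4,q8,q10} | {q11} | {q0,q5,q6} | {q2,q3,q7} — 5 equivalence classes.
q4 and q8 lie in the same block of the stable partition, so they are equivalent — no string distinguishes them.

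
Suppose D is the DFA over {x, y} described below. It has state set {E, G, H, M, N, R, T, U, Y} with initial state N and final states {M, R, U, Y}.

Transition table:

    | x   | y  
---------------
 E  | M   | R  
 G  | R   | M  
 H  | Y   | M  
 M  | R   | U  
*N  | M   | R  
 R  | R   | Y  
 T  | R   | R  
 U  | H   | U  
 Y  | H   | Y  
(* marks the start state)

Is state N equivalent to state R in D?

No

States {E,G,T} cannot be reached from the start state, so discard them.
Start with accepting vs non-accepting: {M,R,U,Y} | {H,N}.
Split {M,R,U,Y} by δ(·,x) → {M,R} and {U,Y}.
Refine {H,N} on symbol x: members go to different blocks, giving {N} and {H}.
The partition is now stable with 4 blocks: {M,R} | {N} | {U,Y} | {H}.
N and R end up in different blocks, so they are distinguishable. For instance, the string 'ε' is accepted from only R.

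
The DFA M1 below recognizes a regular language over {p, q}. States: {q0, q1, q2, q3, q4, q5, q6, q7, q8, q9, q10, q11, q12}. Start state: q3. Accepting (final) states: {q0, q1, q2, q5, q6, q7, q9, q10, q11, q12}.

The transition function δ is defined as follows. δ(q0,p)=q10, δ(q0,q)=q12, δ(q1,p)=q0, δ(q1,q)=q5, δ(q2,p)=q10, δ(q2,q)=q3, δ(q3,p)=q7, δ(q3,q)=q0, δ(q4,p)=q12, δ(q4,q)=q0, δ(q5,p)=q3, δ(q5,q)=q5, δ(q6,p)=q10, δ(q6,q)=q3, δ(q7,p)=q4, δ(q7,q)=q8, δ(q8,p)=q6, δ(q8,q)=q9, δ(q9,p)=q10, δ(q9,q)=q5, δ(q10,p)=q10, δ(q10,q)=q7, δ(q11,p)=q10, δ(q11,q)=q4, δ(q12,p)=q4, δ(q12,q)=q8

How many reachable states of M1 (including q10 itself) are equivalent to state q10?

States {q1,q2,q11} cannot be reached from the start state, so discard them.
Start with accepting vs non-accepting: {q0,q5,q6,q7,q9,q10,q12} | {q3,q4,q8}.
Refine {q0,q5,q6,q7,q9,q10,q12} on symbol p: members go to different blocks, giving {q0,q6,q9,q10} and {q5,q7,q12}.
Refine {q0,q6,q9,q10} on symbol q: members go to different blocks, giving {q0,q9,q10} and {q6}.
Refine {q3,q4,q8} on symbol p: members go to different blocks, giving {q3,q4} and {q8}.
On input q, block {q5,q7,q12} splits into {q7,q12} and {q5}.
Split {q0,q9,q10} by δ(·,q) → {q0,q10} and {q9}.
The partition is now stable with 7 blocks: {q0,q10} | {q3,q4} | {q7,q12} | {q6} | {q8} | {q5} | {q9}.
The equivalence class containing q10 is {q0,q10}, of size 2.

2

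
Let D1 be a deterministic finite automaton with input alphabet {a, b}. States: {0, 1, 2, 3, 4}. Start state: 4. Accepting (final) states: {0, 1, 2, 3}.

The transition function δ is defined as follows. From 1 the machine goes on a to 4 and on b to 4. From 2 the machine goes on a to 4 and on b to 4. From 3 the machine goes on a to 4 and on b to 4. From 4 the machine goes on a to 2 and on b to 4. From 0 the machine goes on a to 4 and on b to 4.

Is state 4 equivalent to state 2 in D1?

First remove the unreachable states {0,1,3}; 2 states remain.
Start with accepting vs non-accepting: {2} | {4}.
The partition is now stable with 2 blocks: {2} | {4}.
4 and 2 end up in different blocks, so they are distinguishable. For instance, the string 'ε' is accepted from only 2.

No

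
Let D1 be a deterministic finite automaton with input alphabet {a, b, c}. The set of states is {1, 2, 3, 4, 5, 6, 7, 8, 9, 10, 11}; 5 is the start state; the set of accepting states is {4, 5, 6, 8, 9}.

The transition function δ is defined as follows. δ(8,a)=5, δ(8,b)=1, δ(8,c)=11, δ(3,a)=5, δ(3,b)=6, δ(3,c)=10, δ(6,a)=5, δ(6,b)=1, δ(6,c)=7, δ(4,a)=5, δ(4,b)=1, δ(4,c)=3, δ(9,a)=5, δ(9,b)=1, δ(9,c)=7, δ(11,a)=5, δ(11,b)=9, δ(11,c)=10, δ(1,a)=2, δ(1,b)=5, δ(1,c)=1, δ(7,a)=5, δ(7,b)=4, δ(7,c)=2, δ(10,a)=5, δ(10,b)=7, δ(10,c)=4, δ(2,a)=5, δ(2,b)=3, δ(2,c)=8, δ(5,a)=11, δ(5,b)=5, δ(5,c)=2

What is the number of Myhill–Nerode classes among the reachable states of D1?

Every state is reachable, so we keep all 11.
P0 = {4,5,6,8,9} | {1,2,3,7,10,11}.
Refine {4,5,6,8,9} on symbol a: members go to different blocks, giving {4,6,8,9} and {5}.
Refine {1,2,3,7,10,11} on symbol a: members go to different blocks, giving {2,3,7,10,11} and {1}.
Split {2,3,7,10,11} by δ(·,b) → {3,7,11} and {2,10}.
Stable partition: {4,6,8,9} | {3,7,11} | {5} | {1} | {2,10} — 5 equivalence classes.

5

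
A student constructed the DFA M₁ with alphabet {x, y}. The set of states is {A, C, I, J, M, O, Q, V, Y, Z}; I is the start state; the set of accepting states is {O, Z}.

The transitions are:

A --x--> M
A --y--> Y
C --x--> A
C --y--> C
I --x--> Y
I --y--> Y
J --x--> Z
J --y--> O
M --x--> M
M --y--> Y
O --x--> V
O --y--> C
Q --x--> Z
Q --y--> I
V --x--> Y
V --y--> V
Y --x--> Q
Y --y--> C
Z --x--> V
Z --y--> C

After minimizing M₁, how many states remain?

7

First remove the unreachable states {J,O}; 8 states remain.
Initial partition by acceptance: {Z} | {A,C,I,M,Q,V,Y}.
On input x, block {A,C,I,M,Q,V,Y} splits into {A,C,I,M,V,Y} and {Q}.
Split {A,C,I,M,V,Y} by δ(·,x) → {A,C,I,M,V} and {Y}.
On input x, block {A,C,I,M,V} splits into {A,C,M} and {I,V}.
Split {A,C,M} by δ(·,y) → {A,M} and {C}.
On input y, block {I,V} splits into {I} and {V}.
The partition is now stable with 7 blocks: {Z} | {A,M} | {Q} | {Y} | {I} | {C} | {V}.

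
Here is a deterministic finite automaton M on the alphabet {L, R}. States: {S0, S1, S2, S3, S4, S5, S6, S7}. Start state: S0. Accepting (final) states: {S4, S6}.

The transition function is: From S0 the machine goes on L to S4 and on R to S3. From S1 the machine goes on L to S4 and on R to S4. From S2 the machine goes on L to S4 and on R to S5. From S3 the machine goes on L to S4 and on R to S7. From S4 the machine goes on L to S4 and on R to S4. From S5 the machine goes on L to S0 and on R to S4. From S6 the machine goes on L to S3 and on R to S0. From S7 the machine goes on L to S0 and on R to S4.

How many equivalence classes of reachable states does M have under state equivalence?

4

First remove the unreachable states {S1,S2,S5,S6}; 4 states remain.
Start with accepting vs non-accepting: {S4} | {S0,S3,S7}.
On input L, block {S0,S3,S7} splits into {S0,S3} and {S7}.
Split {S0,S3} by δ(·,R) → {S0} and {S3}.
No further refinement is possible. Final partition (4 blocks): {S4} | {S0} | {S7} | {S3}.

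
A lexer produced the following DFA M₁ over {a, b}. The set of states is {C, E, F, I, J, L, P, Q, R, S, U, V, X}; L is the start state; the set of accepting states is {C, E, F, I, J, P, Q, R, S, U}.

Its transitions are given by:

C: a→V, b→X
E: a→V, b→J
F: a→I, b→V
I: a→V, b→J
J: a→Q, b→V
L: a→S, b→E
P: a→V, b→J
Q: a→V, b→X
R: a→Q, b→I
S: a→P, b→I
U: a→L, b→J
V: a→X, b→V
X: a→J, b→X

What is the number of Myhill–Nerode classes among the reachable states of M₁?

7

Reachable states from the start: {E,I,J,L,P,Q,S,V,X}. Unreachable: {C,F,R,U} — drop them.
Initial partition by acceptance: {E,I,J,P,Q,S} | {L,V,X}.
Refine {E,I,J,P,Q,S} on symbol a: members go to different blocks, giving {E,I,P,Q} and {J,S}.
On input b, block {E,I,P,Q} splits into {E,I,P} and {Q}.
Split {L,V,X} by δ(·,a) → {L,X} and {V}.
On input b, block {L,X} splits into {L} and {X}.
On input a, block {J,S} splits into {S} and {J}.
No further refinement is possible. Final partition (7 blocks): {E,I,P} | {L} | {S} | {Q} | {V} | {X} | {J}.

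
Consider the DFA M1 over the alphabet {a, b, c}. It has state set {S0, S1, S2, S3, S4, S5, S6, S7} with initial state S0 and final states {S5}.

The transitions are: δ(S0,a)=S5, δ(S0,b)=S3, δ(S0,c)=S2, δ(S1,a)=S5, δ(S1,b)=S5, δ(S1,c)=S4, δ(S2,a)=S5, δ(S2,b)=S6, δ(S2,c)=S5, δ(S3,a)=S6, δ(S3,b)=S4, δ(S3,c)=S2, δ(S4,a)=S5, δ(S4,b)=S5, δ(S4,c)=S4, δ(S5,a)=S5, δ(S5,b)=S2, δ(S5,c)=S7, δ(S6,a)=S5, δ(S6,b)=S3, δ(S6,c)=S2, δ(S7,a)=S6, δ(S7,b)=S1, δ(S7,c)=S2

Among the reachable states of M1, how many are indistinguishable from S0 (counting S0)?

Every state is reachable, so we keep all 8.
P0 = {S5} | {S0,S1,S2,S3,S4,S6,S7}.
Refine {S0,S1,S2,S3,S4,S6,S7} on symbol a: members go to different blocks, giving {S0,S1,S2,S4,S6} and {S3,S7}.
On input b, block {S0,S1,S2,S4,S6} splits into {S0,S6} and {S1,S4} and {S2}.
Stable partition: {S5} | {S0,S6} | {S3,S7} | {S1,S4} | {S2} — 5 equivalence classes.
The equivalence class containing S0 is {S0,S6}, of size 2.

2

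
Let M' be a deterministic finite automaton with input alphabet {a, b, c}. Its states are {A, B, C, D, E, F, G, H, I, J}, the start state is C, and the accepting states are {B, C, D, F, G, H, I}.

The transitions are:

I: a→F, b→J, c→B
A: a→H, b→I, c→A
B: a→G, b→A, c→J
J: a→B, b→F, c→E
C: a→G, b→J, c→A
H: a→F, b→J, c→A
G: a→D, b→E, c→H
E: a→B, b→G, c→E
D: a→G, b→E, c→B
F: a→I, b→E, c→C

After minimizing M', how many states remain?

Every state is reachable, so we keep all 10.
P0 = {B,C,D,F,G,H,I} | {A,E,J}.
Refine {B,C,D,F,G,H,I} on symbol c: members go to different blocks, giving {D,F,G,I} and {B,C,H}.
No further refinement is possible. Final partition (3 blocks): {D,F,G,I} | {A,E,J} | {B,C,H}.

3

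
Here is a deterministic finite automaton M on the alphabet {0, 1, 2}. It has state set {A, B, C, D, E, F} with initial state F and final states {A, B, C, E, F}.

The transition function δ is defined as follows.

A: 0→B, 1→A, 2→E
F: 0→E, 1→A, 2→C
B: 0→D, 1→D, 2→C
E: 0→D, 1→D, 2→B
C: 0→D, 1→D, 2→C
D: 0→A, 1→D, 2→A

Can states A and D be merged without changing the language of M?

Initial partition by acceptance: {A,B,C,E,F} | {D}.
On input 0, block {A,B,C,E,F} splits into {B,C,E} and {A,F}.
The partition is now stable with 3 blocks: {B,C,E} | {D} | {A,F}.
A and D end up in different blocks, so they are distinguishable. For instance, the string 'ε' is accepted from only A.

No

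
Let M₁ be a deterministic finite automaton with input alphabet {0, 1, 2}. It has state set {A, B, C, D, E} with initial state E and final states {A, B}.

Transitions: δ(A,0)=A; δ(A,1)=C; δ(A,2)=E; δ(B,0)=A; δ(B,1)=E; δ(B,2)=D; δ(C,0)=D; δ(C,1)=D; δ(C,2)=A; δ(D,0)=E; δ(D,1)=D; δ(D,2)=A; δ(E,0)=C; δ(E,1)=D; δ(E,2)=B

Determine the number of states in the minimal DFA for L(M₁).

Start with accepting vs non-accepting: {A,B} | {C,D,E}.
No further refinement is possible. Final partition (2 blocks): {A,B} | {C,D,E}.

2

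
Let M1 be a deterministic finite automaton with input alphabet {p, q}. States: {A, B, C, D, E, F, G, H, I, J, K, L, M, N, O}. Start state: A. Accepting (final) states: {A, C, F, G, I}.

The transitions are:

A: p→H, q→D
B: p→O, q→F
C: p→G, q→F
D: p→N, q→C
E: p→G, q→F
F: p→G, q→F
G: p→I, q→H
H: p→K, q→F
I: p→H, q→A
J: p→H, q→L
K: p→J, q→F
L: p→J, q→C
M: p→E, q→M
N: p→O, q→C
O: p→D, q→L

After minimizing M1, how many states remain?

States {B,E,M} cannot be reached from the start state, so discard them.
Initial partition by acceptance: {A,C,F,G,I} | {D,H,J,K,L,N,O}.
Refine {A,C,F,G,I} on symbol p: members go to different blocks, giving {C,F,G} and {A,I}.
Split {C,F,G} by δ(·,p) → {C,F} and {G}.
On input q, block {D,H,J,K,L,N,O} splits into {D,H,K,L,N} and {J,O}.
Split {D,H,K,L,N} by δ(·,p) → {K,L,N} and {D,H}.
Split {A,I} by δ(·,q) → {A} and {I}.
No further refinement is possible. Final partition (7 blocks): {C,F} | {K,L,N} | {A} | {G} | {J,O} | {D,H} | {I}.

7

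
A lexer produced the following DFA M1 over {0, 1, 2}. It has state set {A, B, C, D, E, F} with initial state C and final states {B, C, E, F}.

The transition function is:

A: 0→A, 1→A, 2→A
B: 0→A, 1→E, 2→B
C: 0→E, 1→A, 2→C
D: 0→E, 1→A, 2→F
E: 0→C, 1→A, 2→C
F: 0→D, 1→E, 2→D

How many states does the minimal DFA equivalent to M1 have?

2

States {B,D,F} cannot be reached from the start state, so discard them.
P0 = {C,E} | {A}.
Stable partition: {C,E} | {A} — 2 equivalence classes.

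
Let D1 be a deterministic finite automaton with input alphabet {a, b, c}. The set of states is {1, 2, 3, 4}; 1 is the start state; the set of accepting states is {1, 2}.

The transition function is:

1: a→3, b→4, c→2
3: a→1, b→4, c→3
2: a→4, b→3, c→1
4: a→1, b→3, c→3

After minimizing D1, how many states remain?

2

All states are reachable from the start state.
Initial partition by acceptance: {1,2} | {3,4}.
The partition is now stable with 2 blocks: {1,2} | {3,4}.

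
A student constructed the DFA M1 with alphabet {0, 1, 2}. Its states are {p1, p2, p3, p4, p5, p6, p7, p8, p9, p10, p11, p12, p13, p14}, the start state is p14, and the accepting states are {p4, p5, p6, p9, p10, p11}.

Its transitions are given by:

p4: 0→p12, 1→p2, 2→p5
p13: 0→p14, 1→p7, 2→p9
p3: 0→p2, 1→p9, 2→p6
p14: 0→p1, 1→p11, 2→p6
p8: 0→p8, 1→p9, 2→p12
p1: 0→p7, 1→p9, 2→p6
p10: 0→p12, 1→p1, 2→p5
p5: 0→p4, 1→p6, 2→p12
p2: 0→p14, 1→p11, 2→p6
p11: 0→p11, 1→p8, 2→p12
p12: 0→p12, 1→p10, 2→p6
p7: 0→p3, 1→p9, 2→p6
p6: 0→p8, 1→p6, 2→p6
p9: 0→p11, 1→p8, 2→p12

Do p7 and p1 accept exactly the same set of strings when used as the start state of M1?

First remove the unreachable states {p13}; 13 states remain.
Start with accepting vs non-accepting: {p4,p5,p6,p9,p10,p11} | {p1,p2,p3,p7,p8,p12,p14}.
Split {p4,p5,p6,p9,p10,p11} by δ(·,0) → {p4,p6,p10} and {p5,p9,p11}.
Split {p4,p6,p10} by δ(·,1) → {p4,p10} and {p6}.
Refine {p1,p2,p3,p7,p8,p12,p14} on symbol 1: members go to different blocks, giving {p1,p2,p3,p7,p8,p14} and {p12}.
Split {p1,p2,p3,p7,p8,p14} by δ(·,2) → {p1,p2,p3,p7,p14} and {p8}.
Refine {p5,p9,p11} on symbol 0: members go to different blocks, giving {p9,p11} and {p5}.
The partition is now stable with 7 blocks: {p4,p10} | {p1,p2,p3,p7,p14} | {p9,p11} | {p6} | {p12} | {p8} | {p5}.
p7 and p1 lie in the same block of the stable partition, so they are equivalent — no string distinguishes them.

Yes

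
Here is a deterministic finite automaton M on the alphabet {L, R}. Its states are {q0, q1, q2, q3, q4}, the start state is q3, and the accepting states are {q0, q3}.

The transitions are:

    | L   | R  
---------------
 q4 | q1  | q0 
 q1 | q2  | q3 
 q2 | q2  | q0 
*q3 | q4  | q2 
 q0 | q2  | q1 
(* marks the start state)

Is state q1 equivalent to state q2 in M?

Yes

Start with accepting vs non-accepting: {q0,q3} | {q1,q2,q4}.
Stable partition: {q0,q3} | {q1,q2,q4} — 2 equivalence classes.
q1 and q2 lie in the same block of the stable partition, so they are equivalent — no string distinguishes them.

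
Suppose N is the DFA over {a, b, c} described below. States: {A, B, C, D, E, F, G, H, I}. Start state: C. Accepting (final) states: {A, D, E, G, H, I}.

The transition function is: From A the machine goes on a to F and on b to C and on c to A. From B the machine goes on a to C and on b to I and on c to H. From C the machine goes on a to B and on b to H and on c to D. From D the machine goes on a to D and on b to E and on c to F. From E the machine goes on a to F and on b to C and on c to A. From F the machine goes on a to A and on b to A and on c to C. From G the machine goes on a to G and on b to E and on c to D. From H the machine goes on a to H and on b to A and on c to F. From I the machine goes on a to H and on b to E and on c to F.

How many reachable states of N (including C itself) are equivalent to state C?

First remove the unreachable states {G}; 8 states remain.
P0 = {A,D,E,H,I} | {B,C,F}.
On input a, block {A,D,E,H,I} splits into {D,H,I} and {A,E}.
On input a, block {B,C,F} splits into {B,C} and {F}.
No further refinement is possible. Final partition (4 blocks): {D,H,I} | {B,C} | {A,E} | {F}.
The equivalence class containing C is {B,C}, of size 2.

2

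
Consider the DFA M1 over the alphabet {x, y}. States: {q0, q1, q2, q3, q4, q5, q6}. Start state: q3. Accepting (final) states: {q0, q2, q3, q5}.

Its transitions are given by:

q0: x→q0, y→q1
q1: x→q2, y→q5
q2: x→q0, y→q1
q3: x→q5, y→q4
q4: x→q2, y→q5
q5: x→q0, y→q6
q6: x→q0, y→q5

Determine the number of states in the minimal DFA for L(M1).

Every state is reachable, so we keep all 7.
Start with accepting vs non-accepting: {q0,q2,q3,q5} | {q1,q4,q6}.
No further refinement is possible. Final partition (2 blocks): {q0,q2,q3,q5} | {q1,q4,q6}.

2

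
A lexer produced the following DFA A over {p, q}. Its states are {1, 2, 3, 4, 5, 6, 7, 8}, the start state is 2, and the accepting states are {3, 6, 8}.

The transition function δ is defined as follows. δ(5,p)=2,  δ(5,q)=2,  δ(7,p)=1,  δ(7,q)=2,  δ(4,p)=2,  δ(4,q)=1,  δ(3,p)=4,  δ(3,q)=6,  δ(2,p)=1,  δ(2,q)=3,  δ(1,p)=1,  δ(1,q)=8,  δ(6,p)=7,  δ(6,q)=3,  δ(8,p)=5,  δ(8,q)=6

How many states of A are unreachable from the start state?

0

A breadth-first search from the start state visits every state.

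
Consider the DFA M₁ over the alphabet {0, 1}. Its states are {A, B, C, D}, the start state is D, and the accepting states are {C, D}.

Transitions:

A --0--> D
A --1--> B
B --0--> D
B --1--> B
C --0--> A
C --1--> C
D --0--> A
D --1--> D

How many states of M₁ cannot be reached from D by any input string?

1

BFS from D reaches {A, B, D}; the 1 state(s) C are never visited.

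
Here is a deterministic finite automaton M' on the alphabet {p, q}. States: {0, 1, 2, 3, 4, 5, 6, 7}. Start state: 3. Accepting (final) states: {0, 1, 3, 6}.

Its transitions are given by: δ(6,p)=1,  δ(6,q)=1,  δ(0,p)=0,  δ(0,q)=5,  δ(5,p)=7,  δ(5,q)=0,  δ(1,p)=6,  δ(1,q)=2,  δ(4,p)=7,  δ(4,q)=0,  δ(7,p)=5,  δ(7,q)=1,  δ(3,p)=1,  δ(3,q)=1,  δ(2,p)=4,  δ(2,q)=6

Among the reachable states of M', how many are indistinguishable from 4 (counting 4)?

All states are reachable from the start state.
P0 = {0,1,3,6} | {2,4,5,7}.
Split {0,1,3,6} by δ(·,q) → {0,1} and {3,6}.
On input p, block {0,1} splits into {0} and {1}.
On input q, block {2,4,5,7} splits into {4,5} and {2} and {7}.
No further refinement is possible. Final partition (6 blocks): {0} | {4,5} | {3,6} | {1} | {2} | {7}.
State 4 belongs to the block {4,5}, which has 2 states.

2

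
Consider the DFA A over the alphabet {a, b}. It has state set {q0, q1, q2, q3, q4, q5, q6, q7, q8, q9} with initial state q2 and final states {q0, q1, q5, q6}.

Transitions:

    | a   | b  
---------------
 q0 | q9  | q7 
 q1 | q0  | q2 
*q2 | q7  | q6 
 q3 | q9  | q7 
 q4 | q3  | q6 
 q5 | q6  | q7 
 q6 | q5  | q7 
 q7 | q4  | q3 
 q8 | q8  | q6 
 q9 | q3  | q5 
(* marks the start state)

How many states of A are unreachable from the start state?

BFS from q2 reaches {q2, q3, q4, q5, q6, q7, q9}; the 3 state(s) q0, q1, q8 are never visited.

3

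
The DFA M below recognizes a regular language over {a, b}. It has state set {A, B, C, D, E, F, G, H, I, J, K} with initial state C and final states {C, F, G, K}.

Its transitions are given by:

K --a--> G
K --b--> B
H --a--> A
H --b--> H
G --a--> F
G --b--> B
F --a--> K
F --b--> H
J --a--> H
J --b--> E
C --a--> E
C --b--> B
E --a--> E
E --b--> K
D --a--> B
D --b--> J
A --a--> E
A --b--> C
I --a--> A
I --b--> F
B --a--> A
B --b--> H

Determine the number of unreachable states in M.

Starting at C and following transitions, the reachable set is {A, B, C, E, F, G, H, K}. That leaves D, I, J unreachable — 3 in total.

3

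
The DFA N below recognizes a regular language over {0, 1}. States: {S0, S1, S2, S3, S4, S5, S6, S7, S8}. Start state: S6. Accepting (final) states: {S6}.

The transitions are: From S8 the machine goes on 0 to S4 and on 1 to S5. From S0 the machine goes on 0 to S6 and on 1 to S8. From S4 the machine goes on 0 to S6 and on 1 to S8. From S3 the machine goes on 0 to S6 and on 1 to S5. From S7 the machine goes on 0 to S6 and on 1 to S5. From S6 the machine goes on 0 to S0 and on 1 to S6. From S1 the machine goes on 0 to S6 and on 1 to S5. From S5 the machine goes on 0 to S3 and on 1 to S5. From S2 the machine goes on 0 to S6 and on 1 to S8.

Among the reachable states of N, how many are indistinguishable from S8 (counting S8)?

2

States {S1,S2,S7} cannot be reached from the start state, so discard them.
Start with accepting vs non-accepting: {S6} | {S0,S3,S4,S5,S8}.
Refine {S0,S3,S4,S5,S8} on symbol 0: members go to different blocks, giving {S0,S3,S4} and {S5,S8}.
The partition is now stable with 3 blocks: {S6} | {S0,S3,S4} | {S5,S8}.
The equivalence class containing S8 is {S5,S8}, of size 2.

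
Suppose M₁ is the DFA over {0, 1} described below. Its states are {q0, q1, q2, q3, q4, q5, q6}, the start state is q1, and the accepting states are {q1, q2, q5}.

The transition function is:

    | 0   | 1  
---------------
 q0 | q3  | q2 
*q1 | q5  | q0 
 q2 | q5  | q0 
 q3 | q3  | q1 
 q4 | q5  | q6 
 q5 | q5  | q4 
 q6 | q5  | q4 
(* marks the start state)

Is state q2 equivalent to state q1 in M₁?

Yes

Initial partition by acceptance: {q1,q2,q5} | {q0,q3,q4,q6}.
Refine {q0,q3,q4,q6} on symbol 0: members go to different blocks, giving {q0,q3} and {q4,q6}.
On input 1, block {q1,q2,q5} splits into {q1,q2} and {q5}.
The partition is now stable with 4 blocks: {q1,q2} | {q0,q3} | {q4,q6} | {q5}.
q2 and q1 lie in the same block of the stable partition, so they are equivalent — no string distinguishes them.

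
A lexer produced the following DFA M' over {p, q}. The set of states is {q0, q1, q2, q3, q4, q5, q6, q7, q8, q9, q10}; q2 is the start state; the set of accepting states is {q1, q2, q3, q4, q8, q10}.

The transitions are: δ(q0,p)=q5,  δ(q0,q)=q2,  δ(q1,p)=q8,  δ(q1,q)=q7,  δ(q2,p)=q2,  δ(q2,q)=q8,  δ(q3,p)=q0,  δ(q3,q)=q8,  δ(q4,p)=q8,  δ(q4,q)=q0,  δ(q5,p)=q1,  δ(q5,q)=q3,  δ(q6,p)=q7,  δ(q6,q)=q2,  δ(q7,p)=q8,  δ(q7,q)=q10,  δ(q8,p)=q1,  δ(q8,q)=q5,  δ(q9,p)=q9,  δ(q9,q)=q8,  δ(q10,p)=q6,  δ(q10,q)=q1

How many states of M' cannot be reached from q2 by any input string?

BFS from q2 reaches {q0, q1, q2, q3, q5, q6, q7, q8, q10}; the 2 state(s) q4, q9 are never visited.

2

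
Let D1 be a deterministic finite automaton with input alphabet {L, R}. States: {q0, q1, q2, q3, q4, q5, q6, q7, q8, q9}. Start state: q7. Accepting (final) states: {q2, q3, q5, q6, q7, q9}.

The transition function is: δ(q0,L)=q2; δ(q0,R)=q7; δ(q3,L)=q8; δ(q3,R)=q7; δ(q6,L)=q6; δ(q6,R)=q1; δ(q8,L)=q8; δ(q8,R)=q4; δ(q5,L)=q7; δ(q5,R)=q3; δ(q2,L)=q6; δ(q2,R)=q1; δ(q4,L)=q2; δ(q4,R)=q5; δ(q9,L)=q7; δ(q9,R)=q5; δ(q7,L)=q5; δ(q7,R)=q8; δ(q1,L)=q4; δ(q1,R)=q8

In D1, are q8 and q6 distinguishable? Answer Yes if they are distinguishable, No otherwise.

Reachable states from the start: {q1,q2,q3,q4,q5,q6,q7,q8}. Unreachable: {q0,q9} — drop them.
Initial partition by acceptance: {q2,q3,q5,q6,q7} | {q1,q4,q8}.
Split {q2,q3,q5,q6,q7} by δ(·,L) → {q2,q5,q6,q7} and {q3}.
Split {q2,q5,q6,q7} by δ(·,R) → {q2,q6,q7} and {q5}.
Split {q2,q6,q7} by δ(·,L) → {q2,q6} and {q7}.
Split {q1,q4,q8} by δ(·,L) → {q1,q8} and {q4}.
Refine {q1,q8} on symbol L: members go to different blocks, giving {q1} and {q8}.
Stable partition: {q2,q6} | {q1} | {q3} | {q5} | {q7} | {q4} | {q8} — 7 equivalence classes.
q8 and q6 end up in different blocks, so they are distinguishable. For instance, the string 'ε' is accepted from only q6.

Yes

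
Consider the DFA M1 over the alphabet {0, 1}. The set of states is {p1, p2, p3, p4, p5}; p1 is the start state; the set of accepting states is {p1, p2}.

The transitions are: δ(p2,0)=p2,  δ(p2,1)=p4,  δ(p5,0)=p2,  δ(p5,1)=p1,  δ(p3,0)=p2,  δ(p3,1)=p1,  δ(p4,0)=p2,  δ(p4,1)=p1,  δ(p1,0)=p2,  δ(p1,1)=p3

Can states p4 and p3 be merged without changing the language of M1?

Reachable states from the start: {p1,p2,p3,p4}. Unreachable: {p5} — drop them.
Initial partition by acceptance: {p1,p2} | {p3,p4}.
Stable partition: {p1,p2} | {p3,p4} — 2 equivalence classes.
p4 and p3 lie in the same block of the stable partition, so they are equivalent — no string distinguishes them.

Yes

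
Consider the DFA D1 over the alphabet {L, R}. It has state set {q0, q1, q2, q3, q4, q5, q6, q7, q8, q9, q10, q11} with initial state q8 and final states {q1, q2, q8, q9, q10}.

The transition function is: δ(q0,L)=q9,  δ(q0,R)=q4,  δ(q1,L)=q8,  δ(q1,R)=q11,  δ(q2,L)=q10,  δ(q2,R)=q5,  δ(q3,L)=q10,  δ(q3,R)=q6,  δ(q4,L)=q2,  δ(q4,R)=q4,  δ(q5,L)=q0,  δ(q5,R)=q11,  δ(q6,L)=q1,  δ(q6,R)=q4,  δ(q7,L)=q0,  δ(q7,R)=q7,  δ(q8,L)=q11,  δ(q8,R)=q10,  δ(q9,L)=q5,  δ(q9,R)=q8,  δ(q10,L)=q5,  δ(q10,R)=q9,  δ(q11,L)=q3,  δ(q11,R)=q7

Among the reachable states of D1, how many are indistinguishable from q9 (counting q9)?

All states are reachable from the start state.
P0 = {q1,q2,q8,q9,q10} | {q0,q3,q4,q5,q6,q7,q11}.
On input L, block {q1,q2,q8,q9,q10} splits into {q8,q9,q10} and {q1,q2}.
Split {q0,q3,q4,q5,q6,q7,q11} by δ(·,L) → {q5,q7,q11} and {q0,q3} and {q4,q6}.
No further refinement is possible. Final partition (5 blocks): {q8,q9,q10} | {q5,q7,q11} | {q1,q2} | {q0,q3} | {q4,q6}.
The equivalence class containing q9 is {q8,q9,q10}, of size 3.

3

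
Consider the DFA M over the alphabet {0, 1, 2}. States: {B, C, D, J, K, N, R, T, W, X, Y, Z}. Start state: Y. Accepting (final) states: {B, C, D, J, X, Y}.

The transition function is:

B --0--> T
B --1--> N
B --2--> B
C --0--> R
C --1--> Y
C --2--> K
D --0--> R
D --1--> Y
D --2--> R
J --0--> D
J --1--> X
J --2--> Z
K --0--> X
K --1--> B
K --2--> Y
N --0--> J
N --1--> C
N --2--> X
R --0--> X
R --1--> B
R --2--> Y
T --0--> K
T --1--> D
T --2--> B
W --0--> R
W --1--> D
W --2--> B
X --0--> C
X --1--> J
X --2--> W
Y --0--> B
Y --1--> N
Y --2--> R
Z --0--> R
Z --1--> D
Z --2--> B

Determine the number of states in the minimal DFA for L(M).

All states are reachable from the start state.
P0 = {B,C,D,J,X,Y} | {K,N,R,T,W,Z}.
On input 0, block {B,C,D,J,X,Y} splits into {J,X,Y} and {B,C,D}.
Split {J,X,Y} by δ(·,1) → {J,X} and {Y}.
Refine {K,N,R,T,W,Z} on symbol 0: members go to different blocks, giving {K,N,R} and {T,W,Z}.
On input 2, block {K,N,R} splits into {K,R} and {N}.
Split {B,C,D} by δ(·,0) → {C,D} and {B}.
The partition is now stable with 7 blocks: {J,X} | {K,R} | {C,D} | {Y} | {T,W,Z} | {N} | {B}.

7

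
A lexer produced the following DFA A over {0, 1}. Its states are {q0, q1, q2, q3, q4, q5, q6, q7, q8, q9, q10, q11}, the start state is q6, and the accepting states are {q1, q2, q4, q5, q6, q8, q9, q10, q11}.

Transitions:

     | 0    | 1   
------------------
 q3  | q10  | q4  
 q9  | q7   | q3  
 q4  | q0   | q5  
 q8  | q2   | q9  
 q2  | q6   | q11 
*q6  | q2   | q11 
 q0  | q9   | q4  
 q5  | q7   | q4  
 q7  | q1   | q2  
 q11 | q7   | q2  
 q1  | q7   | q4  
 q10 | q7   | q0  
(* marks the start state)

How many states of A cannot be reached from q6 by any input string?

1

No path from q6 leads to q8; the other 11 states are all reachable.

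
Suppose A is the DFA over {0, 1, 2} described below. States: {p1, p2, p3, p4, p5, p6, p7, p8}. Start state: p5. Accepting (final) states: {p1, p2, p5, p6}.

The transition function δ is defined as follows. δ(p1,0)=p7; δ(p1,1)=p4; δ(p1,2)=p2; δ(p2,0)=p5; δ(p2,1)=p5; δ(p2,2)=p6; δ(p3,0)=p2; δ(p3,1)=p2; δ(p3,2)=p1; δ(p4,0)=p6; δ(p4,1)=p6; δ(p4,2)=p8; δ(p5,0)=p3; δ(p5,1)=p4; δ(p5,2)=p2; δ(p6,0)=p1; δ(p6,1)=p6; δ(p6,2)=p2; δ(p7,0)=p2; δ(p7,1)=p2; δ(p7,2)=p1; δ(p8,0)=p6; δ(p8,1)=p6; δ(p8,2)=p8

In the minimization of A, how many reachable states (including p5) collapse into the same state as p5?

2

All states are reachable from the start state.
P0 = {p1,p2,p5,p6} | {p3,p4,p7,p8}.
Split {p1,p2,p5,p6} by δ(·,0) → {p1,p5} and {p2,p6}.
Refine {p3,p4,p7,p8} on symbol 2: members go to different blocks, giving {p3,p7} and {p4,p8}.
Refine {p2,p6} on symbol 1: members go to different blocks, giving {p2} and {p6}.
No further refinement is possible. Final partition (5 blocks): {p1,p5} | {p3,p7} | {p2} | {p4,p8} | {p6}.
The equivalence class containing p5 is {p1,p5}, of size 2.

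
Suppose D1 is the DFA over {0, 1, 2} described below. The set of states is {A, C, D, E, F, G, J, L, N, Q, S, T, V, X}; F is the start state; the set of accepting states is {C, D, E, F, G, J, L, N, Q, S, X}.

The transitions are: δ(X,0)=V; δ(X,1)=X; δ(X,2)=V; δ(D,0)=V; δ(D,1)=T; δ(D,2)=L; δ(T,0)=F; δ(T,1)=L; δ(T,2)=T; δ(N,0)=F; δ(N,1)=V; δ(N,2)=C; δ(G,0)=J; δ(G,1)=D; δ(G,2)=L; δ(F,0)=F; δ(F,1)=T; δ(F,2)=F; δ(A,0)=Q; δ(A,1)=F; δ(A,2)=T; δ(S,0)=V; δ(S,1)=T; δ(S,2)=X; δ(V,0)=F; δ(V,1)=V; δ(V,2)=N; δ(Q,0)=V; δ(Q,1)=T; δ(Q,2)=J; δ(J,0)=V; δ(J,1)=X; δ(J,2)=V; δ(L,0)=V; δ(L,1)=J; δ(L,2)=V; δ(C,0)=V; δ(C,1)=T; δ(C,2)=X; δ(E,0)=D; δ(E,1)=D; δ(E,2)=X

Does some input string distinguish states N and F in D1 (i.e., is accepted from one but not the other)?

Yes

Reachable states from the start: {C,F,J,L,N,T,V,X}. Unreachable: {A,D,E,G,Q,S} — drop them.
Initial partition by acceptance: {C,F,J,L,N,X} | {T,V}.
On input 0, block {C,F,J,L,N,X} splits into {C,J,L,X} and {F,N}.
Refine {C,J,L,X} on symbol 1: members go to different blocks, giving {J,L,X} and {C}.
Split {T,V} by δ(·,1) → {V} and {T}.
On input 1, block {F,N} splits into {N} and {F}.
No further refinement is possible. Final partition (6 blocks): {J,L,X} | {V} | {N} | {C} | {T} | {F}.
N and F end up in different blocks, so they are distinguishable. For instance, the string '11' is accepted from only F.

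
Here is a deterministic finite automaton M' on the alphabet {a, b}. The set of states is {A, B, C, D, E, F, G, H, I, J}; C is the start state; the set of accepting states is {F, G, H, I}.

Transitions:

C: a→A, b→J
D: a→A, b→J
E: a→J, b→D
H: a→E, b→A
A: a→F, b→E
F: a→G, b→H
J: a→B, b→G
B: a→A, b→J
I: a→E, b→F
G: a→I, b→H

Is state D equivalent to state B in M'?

All states are reachable from the start state.
Start with accepting vs non-accepting: {F,G,H,I} | {A,B,C,D,E,J}.
Split {F,G,H,I} by δ(·,a) → {F,G} and {H,I}.
On input a, block {F,G} splits into {F} and {G}.
Refine {A,B,C,D,E,J} on symbol a: members go to different blocks, giving {B,C,D,E,J} and {A}.
Refine {B,C,D,E,J} on symbol a: members go to different blocks, giving {B,C,D} and {E,J}.
Refine {H,I} on symbol b: members go to different blocks, giving {H} and {I}.
Split {E,J} by δ(·,a) → {E} and {J}.
No further refinement is possible. Final partition (8 blocks): {F} | {B,C,D} | {H} | {G} | {A} | {E} | {I} | {J}.
D and B lie in the same block of the stable partition, so they are equivalent — no string distinguishes them.

Yes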